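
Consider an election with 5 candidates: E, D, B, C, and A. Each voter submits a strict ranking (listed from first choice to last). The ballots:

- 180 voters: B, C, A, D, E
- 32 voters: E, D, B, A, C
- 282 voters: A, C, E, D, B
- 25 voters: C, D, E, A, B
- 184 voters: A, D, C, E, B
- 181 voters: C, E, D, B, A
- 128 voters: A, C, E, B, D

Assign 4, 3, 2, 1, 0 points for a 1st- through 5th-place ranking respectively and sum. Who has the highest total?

E: 180·0 + 32·4 + 282·2 + 25·2 + 184·1 + 181·3 + 128·2 = 1725
D: 180·1 + 32·3 + 282·1 + 25·3 + 184·3 + 181·2 + 128·0 = 1547
B: 180·4 + 32·2 + 282·0 + 25·0 + 184·0 + 181·1 + 128·1 = 1093
C: 180·3 + 32·0 + 282·3 + 25·4 + 184·2 + 181·4 + 128·3 = 2962
A: 180·2 + 32·1 + 282·4 + 25·1 + 184·4 + 181·0 + 128·4 = 2793
C has the highest Borda score (2962).

C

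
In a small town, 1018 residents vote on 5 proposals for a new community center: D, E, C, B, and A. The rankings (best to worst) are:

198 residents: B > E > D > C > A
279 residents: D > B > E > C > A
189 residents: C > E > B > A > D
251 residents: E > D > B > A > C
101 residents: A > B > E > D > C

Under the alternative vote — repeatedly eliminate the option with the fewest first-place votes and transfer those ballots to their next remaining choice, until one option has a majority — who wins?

B

Round 1: D 279, E 251, C 189, B 198, A 101. Eliminate A.
Round 2: D 279, E 251, C 189, B 299. Eliminate C.
Round 3: D 279, E 440, B 299. Eliminate D.
Round 4: E 440, B 578. B has a majority.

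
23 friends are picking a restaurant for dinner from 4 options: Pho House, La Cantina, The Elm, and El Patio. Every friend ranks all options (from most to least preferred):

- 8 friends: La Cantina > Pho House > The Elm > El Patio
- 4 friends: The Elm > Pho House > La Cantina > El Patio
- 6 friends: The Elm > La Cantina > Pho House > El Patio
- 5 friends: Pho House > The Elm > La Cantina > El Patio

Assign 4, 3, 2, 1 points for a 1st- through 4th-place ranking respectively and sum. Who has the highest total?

The Elm

Pho House: 8·3 + 4·3 + 6·2 + 5·4 = 68
La Cantina: 8·4 + 4·2 + 6·3 + 5·2 = 68
The Elm: 8·2 + 4·4 + 6·4 + 5·3 = 71
El Patio: 8·1 + 4·1 + 6·1 + 5·1 = 23
The Elm has the highest Borda score (71).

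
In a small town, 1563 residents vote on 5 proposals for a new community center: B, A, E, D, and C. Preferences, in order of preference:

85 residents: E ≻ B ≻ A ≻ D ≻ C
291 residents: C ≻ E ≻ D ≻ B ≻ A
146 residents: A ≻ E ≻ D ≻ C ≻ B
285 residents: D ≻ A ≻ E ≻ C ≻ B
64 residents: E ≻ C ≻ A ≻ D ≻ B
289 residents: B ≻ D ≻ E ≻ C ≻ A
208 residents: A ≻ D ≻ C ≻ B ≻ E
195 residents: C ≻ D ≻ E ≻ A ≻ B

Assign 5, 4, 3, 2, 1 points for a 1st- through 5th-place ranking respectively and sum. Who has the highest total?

D

B: 85·4 + 291·2 + 146·1 + 285·1 + 64·1 + 289·5 + 208·2 + 195·1 = 3473
A: 85·3 + 291·1 + 146·5 + 285·4 + 64·3 + 289·1 + 208·5 + 195·2 = 4327
E: 85·5 + 291·4 + 146·4 + 285·3 + 64·5 + 289·3 + 208·1 + 195·3 = 5008
D: 85·2 + 291·3 + 146·3 + 285·5 + 64·2 + 289·4 + 208·4 + 195·4 = 5802
C: 85·1 + 291·5 + 146·2 + 285·2 + 64·4 + 289·2 + 208·3 + 195·5 = 4835
D has the highest Borda score (5802).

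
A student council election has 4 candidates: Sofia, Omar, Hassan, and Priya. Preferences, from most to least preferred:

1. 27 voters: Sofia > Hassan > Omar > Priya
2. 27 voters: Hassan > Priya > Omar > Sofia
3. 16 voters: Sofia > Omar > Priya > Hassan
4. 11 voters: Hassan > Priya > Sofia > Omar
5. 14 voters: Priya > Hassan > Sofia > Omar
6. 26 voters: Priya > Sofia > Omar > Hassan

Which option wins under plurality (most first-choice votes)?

First-place votes: Sofia 43, Omar 0, Hassan 38, Priya 40.
Sofia has the most first-place votes.

Sofia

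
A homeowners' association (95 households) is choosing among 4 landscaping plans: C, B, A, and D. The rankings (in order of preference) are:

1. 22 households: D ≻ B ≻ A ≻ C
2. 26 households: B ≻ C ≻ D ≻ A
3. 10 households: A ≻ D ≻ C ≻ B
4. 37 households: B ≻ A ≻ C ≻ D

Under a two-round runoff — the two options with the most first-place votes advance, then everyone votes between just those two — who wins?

B

Round 1 first-place votes: C 0, B 63, A 10, D 22.
B and D advance.
Runoff: B is preferred to D by 63 voters; D by 32.
B wins the runoff.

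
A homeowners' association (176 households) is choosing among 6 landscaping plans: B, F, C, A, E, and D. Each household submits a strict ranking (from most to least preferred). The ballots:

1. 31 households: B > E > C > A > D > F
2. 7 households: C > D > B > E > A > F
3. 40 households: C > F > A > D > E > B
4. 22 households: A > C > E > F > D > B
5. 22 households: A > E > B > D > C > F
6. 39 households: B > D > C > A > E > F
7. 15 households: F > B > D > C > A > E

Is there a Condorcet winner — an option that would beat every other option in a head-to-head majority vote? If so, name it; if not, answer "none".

B vs F: 99–77 for B.
B vs C: 107–69 for B.
B vs A: 92–84 for B.
B vs E: 92–84 for B.
B vs D: 107–69 for B.
B beats every other option head-to-head.

B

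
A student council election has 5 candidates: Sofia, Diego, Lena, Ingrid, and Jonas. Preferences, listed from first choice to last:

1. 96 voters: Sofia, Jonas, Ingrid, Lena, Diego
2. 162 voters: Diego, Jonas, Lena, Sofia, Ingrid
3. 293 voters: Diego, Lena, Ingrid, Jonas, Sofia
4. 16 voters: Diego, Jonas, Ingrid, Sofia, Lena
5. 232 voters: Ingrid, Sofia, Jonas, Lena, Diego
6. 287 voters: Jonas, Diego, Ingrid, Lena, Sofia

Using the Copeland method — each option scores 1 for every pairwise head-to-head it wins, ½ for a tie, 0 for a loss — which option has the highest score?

Sofia: loses to Diego, Lena, Ingrid, and Jonas → score 0.
Diego: beats Sofia, Lena, and Ingrid; loses to Jonas → score 3.
Lena: beats Sofia; loses to Diego, Ingrid, and Jonas → score 1.
Ingrid: beats Sofia and Lena; loses to Diego and Jonas → score 2.
Jonas: beats Sofia, Diego, Lena, and Ingrid → score 4.
Jonas has the best pairwise record.

Jonas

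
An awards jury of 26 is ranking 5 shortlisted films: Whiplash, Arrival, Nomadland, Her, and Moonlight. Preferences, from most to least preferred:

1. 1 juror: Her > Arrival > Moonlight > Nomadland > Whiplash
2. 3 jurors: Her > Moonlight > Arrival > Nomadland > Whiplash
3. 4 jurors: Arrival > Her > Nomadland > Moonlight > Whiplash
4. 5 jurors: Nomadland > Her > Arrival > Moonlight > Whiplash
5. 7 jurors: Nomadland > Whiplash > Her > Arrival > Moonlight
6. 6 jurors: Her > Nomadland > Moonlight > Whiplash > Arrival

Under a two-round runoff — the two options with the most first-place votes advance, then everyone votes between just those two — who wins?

Her

Round 1 first-place votes: Whiplash 0, Arrival 4, Nomadland 12, Her 10, Moonlight 0.
Nomadland and Her advance.
Runoff: Nomadland is preferred to Her by 12 voters; Her by 14.
Her wins the runoff.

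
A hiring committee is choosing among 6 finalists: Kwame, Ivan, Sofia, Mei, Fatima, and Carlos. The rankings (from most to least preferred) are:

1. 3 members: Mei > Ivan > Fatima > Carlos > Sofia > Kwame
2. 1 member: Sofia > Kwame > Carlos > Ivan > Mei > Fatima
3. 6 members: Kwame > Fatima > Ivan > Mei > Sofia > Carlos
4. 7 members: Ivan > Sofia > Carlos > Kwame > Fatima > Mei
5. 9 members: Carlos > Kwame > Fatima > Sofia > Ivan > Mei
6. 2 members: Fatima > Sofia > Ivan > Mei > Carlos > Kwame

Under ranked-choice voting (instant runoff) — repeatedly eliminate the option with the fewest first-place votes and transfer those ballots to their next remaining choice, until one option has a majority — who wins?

Round 1: Kwame 6, Ivan 7, Sofia 1, Mei 3, Fatima 2, Carlos 9. Eliminate Sofia.
Round 2: Kwame 7, Ivan 7, Mei 3, Fatima 2, Carlos 9. Eliminate Fatima.
Round 3: Kwame 7, Ivan 9, Mei 3, Carlos 9. Eliminate Mei.
Round 4: Kwame 7, Ivan 12, Carlos 9. Eliminate Kwame.
Round 5: Ivan 18, Carlos 10. Ivan has a majority.

Ivan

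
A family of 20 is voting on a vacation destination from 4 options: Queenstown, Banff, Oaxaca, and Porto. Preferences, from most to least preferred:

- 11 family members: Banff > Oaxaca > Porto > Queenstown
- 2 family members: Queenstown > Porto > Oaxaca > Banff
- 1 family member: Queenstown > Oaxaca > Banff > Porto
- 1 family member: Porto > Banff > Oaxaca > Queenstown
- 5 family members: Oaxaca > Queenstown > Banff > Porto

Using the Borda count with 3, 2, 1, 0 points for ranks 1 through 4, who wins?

Oaxaca

Queenstown: 11·0 + 2·3 + 1·3 + 1·0 + 5·2 = 19
Banff: 11·3 + 2·0 + 1·1 + 1·2 + 5·1 = 41
Oaxaca: 11·2 + 2·1 + 1·2 + 1·1 + 5·3 = 42
Porto: 11·1 + 2·2 + 1·0 + 1·3 + 5·0 = 18
Oaxaca has the highest Borda score (42).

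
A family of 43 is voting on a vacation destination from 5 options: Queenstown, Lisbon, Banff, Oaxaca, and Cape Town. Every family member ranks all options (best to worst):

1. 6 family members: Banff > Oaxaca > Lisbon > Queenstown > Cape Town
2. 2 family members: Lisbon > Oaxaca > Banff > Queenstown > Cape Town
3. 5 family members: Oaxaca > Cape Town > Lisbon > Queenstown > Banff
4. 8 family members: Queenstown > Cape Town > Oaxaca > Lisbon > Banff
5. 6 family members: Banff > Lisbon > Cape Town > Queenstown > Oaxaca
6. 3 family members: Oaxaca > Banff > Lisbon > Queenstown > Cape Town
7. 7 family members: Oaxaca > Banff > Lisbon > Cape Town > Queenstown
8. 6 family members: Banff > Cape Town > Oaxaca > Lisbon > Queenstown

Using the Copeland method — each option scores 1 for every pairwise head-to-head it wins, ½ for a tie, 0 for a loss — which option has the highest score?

Oaxaca

Queenstown: loses to Lisbon, Banff, Oaxaca, and Cape Town → score 0.
Lisbon: beats Queenstown and Cape Town; loses to Banff and Oaxaca → score 2.
Banff: beats Queenstown, Lisbon, and Cape Town; loses to Oaxaca → score 3.
Oaxaca: beats Queenstown, Lisbon, Banff, and Cape Town → score 4.
Cape Town: beats Queenstown; loses to Lisbon, Banff, and Oaxaca → score 1.
Oaxaca has the best pairwise record.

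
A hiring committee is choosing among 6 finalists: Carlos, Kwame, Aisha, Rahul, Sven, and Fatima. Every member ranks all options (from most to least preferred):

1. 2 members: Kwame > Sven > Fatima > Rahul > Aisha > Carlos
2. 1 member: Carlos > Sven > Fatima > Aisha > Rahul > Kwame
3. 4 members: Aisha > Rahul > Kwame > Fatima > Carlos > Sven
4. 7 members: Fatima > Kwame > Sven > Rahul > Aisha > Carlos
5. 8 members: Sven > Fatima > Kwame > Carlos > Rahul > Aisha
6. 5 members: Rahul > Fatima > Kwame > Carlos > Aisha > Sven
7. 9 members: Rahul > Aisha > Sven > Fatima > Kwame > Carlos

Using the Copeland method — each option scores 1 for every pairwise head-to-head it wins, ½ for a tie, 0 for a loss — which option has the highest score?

Rahul

Carlos: loses to Kwame, Aisha, Rahul, Sven, and Fatima → score 0.
Kwame: beats Carlos and Aisha; ties Sven; loses to Rahul and Fatima → score 2.5.
Aisha: beats Carlos; ties Sven; loses to Kwame, Rahul, and Fatima → score 1.5.
Rahul: beats Carlos, Kwame, and Aisha; ties Sven and Fatima → score 4.
Sven: beats Carlos and Fatima; ties Kwame, Aisha, and Rahul → score 3.5.
Fatima: beats Carlos, Kwame, and Aisha; ties Rahul; loses to Sven → score 3.5.
Rahul has the best pairwise record.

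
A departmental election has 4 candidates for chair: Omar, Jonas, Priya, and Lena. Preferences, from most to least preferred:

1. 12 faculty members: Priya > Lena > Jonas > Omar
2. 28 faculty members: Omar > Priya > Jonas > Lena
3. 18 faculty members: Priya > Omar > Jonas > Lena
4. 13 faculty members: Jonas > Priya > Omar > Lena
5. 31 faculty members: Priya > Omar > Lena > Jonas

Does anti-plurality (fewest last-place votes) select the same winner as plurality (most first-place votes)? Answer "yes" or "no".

yes

Anti-plurality — last-place votes: Omar 12, Jonas 31, Priya 0, Lena 59. Winner: Priya.
Plurality — first-place votes: Omar 28, Jonas 13, Priya 61, Lena 0. Winner: Priya.
The two methods agree.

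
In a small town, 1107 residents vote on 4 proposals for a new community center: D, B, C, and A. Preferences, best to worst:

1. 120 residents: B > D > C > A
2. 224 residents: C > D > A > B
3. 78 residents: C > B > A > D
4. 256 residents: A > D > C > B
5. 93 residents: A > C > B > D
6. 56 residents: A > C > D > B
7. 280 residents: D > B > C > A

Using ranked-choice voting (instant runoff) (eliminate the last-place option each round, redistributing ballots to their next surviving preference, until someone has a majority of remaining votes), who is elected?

D

Round 1: D 280, B 120, C 302, A 405. Eliminate B.
Round 2: D 400, C 302, A 405. Eliminate C.
Round 3: D 624, A 483. D has a majority.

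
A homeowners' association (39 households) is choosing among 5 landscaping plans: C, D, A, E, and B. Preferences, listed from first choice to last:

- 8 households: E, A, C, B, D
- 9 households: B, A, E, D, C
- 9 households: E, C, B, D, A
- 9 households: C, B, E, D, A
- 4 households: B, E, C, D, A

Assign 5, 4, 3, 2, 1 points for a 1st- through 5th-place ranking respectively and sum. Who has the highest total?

E

C: 8·3 + 9·1 + 9·4 + 9·5 + 4·3 = 126
D: 8·1 + 9·2 + 9·2 + 9·2 + 4·2 = 70
A: 8·4 + 9·4 + 9·1 + 9·1 + 4·1 = 90
E: 8·5 + 9·3 + 9·5 + 9·3 + 4·4 = 155
B: 8·2 + 9·5 + 9·3 + 9·4 + 4·5 = 144
E has the highest Borda score (155).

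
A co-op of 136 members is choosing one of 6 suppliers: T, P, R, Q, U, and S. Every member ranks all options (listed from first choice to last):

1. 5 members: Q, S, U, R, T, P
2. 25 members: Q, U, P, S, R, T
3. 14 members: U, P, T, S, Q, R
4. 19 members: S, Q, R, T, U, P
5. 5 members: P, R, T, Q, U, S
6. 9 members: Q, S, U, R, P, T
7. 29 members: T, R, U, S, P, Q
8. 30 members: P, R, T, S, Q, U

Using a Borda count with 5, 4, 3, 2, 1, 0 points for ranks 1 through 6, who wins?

R

T: 5·1 + 25·0 + 14·3 + 19·2 + 5·3 + 9·0 + 29·5 + 30·3 = 335
P: 5·0 + 25·3 + 14·4 + 19·0 + 5·5 + 9·1 + 29·1 + 30·5 = 344
R: 5·2 + 25·1 + 14·0 + 19·3 + 5·4 + 9·2 + 29·4 + 30·4 = 366
Q: 5·5 + 25·5 + 14·1 + 19·4 + 5·2 + 9·5 + 29·0 + 30·1 = 325
U: 5·3 + 25·4 + 14·5 + 19·1 + 5·1 + 9·3 + 29·3 + 30·0 = 323
S: 5·4 + 25·2 + 14·2 + 19·5 + 5·0 + 9·4 + 29·2 + 30·2 = 347
R has the highest Borda score (366).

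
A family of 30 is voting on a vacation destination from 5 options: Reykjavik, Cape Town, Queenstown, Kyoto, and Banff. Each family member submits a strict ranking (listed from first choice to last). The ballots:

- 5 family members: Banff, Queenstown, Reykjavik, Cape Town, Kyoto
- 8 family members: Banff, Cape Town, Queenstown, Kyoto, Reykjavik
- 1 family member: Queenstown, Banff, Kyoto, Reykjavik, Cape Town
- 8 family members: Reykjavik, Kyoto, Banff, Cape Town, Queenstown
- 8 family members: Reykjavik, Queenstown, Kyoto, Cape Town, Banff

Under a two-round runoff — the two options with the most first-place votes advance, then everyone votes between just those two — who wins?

Round 1 first-place votes: Reykjavik 16, Cape Town 0, Queenstown 1, Kyoto 0, Banff 13.
Reykjavik and Banff advance.
Runoff: Reykjavik is preferred to Banff by 16 voters; Banff by 14.
Reykjavik wins the runoff.

Reykjavik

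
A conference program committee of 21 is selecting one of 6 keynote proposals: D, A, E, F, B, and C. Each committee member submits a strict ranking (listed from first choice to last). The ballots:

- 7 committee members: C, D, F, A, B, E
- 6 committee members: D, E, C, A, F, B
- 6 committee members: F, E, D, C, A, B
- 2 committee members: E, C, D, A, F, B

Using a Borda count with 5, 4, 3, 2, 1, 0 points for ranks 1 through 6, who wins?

D

D: 7·4 + 6·5 + 6·3 + 2·3 = 82
A: 7·2 + 6·2 + 6·1 + 2·2 = 36
E: 7·0 + 6·4 + 6·4 + 2·5 = 58
F: 7·3 + 6·1 + 6·5 + 2·1 = 59
B: 7·1 + 6·0 + 6·0 + 2·0 = 7
C: 7·5 + 6·3 + 6·2 + 2·4 = 73
D has the highest Borda score (82).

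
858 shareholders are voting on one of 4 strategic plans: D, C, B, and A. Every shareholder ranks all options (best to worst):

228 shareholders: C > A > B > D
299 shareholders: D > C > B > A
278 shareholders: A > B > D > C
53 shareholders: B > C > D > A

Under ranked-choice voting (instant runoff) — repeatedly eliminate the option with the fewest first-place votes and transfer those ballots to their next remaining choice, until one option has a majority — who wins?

D

Round 1: D 299, C 228, B 53, A 278. Eliminate B.
Round 2: D 299, C 281, A 278. Eliminate A.
Round 3: D 577, C 281. D has a majority.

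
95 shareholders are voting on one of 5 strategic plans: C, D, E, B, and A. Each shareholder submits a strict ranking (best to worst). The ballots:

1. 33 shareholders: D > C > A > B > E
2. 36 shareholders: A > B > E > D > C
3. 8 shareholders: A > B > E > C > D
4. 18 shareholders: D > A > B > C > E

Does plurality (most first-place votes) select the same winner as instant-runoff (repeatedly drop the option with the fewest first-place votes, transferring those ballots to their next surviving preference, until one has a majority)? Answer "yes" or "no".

yes

Plurality — first-place votes: C 0, D 51, E 0, B 0, A 44. Winner: D.
Instant-runoff — R1 C 0, D 51, E 0, B 0, A 44 (D winner). Winner: D.
The two methods agree.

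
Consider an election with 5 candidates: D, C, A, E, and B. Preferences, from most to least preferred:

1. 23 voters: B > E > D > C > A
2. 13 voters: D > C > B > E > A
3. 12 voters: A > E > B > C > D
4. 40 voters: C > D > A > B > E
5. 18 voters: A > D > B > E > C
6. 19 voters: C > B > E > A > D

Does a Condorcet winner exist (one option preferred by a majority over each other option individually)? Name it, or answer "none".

C

C vs D: 71–54 for C.
C vs A: 95–30 for C.
C vs E: 72–53 for C.
C vs B: 72–53 for C.
C beats every other option head-to-head.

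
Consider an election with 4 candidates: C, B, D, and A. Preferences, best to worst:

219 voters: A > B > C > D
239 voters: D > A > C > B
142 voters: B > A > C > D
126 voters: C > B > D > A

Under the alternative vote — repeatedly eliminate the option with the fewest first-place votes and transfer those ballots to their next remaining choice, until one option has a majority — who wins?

B

Round 1: C 126, B 142, D 239, A 219. Eliminate C.
Round 2: B 268, D 239, A 219. Eliminate A.
Round 3: B 487, D 239. B has a majority.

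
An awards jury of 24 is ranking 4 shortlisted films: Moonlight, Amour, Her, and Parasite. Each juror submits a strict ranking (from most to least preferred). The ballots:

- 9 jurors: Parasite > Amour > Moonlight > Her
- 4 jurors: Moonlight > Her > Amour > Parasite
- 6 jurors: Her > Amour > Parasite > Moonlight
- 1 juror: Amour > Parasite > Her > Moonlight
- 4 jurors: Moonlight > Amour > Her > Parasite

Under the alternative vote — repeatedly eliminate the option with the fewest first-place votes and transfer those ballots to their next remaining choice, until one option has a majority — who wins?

Parasite

Round 1: Moonlight 8, Amour 1, Her 6, Parasite 9. Eliminate Amour.
Round 2: Moonlight 8, Her 6, Parasite 10. Eliminate Her.
Round 3: Moonlight 8, Parasite 16. Parasite has a majority.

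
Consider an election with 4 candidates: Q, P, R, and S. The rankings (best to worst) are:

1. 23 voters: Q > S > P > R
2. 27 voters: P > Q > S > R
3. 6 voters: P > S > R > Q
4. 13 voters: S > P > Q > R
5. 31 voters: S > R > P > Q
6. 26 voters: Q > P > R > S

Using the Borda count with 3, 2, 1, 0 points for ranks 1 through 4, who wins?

P

Q: 23·3 + 27·2 + 6·0 + 13·1 + 31·0 + 26·3 = 214
P: 23·1 + 27·3 + 6·3 + 13·2 + 31·1 + 26·2 = 231
R: 23·0 + 27·0 + 6·1 + 13·0 + 31·2 + 26·1 = 94
S: 23·2 + 27·1 + 6·2 + 13·3 + 31·3 + 26·0 = 217
P has the highest Borda score (231).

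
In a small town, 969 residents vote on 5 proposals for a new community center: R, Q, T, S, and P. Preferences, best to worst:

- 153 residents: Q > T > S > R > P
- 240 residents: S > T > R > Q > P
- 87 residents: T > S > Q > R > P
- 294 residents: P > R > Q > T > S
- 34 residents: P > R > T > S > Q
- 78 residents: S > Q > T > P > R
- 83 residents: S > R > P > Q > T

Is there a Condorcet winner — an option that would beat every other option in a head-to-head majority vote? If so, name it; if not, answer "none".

none

Checking pairwise contests:
T beats R 558–411.
R beats Q 651–318.
Q beats T 608–361.
T beats S 568–401.
R beats P 563–406.
Every option loses at least one head-to-head, so there is no Condorcet winner.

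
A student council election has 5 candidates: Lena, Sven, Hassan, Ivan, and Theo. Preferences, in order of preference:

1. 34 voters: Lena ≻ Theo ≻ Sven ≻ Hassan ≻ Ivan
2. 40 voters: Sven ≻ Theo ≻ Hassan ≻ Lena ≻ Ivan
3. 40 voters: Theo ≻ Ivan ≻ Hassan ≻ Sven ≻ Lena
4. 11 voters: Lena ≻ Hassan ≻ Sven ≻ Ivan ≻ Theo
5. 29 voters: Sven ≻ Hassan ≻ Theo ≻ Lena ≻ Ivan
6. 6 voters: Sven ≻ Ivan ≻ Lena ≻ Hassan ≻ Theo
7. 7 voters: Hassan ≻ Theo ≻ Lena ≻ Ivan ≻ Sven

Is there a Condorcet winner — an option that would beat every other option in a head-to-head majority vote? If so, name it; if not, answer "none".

Sven vs Lena: 115–52 for Sven.
Sven vs Hassan: 109–58 for Sven.
Sven vs Ivan: 120–47 for Sven.
Sven vs Theo: 86–81 for Sven.
Sven beats every other option head-to-head.

Sven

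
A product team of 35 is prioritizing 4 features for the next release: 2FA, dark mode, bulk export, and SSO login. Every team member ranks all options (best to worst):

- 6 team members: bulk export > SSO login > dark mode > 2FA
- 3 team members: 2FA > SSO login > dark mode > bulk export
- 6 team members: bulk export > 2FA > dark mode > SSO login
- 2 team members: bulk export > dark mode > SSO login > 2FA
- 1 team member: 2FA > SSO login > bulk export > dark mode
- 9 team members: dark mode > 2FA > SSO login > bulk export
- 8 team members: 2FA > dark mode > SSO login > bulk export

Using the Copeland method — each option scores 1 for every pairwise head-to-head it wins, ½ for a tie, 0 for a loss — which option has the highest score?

2FA

2FA: beats dark mode, bulk export, and SSO login → score 3.
dark mode: beats bulk export and SSO login; loses to 2FA → score 2.
bulk export: loses to 2FA, dark mode, and SSO login → score 0.
SSO login: beats bulk export; loses to 2FA and dark mode → score 1.
2FA has the best pairwise record.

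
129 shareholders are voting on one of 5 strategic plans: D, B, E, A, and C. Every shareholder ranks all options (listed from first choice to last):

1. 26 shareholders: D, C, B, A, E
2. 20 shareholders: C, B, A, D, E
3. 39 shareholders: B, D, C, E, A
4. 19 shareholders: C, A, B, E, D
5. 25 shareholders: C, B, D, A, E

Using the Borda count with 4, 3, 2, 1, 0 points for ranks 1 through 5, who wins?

D: 26·4 + 20·1 + 39·3 + 19·0 + 25·2 = 291
B: 26·2 + 20·3 + 39·4 + 19·2 + 25·3 = 381
E: 26·0 + 20·0 + 39·1 + 19·1 + 25·0 = 58
A: 26·1 + 20·2 + 39·0 + 19·3 + 25·1 = 148
C: 26·3 + 20·4 + 39·2 + 19·4 + 25·4 = 412
C has the highest Borda score (412).

C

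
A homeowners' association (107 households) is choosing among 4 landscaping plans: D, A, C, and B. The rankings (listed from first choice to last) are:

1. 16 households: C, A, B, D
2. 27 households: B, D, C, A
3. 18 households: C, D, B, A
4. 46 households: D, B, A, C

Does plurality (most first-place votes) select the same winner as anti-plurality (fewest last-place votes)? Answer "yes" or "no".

Plurality — first-place votes: D 46, A 0, C 34, B 27. Winner: D.
Anti-plurality — last-place votes: D 16, A 45, C 46, B 0. Winner: B.
The two methods disagree.

no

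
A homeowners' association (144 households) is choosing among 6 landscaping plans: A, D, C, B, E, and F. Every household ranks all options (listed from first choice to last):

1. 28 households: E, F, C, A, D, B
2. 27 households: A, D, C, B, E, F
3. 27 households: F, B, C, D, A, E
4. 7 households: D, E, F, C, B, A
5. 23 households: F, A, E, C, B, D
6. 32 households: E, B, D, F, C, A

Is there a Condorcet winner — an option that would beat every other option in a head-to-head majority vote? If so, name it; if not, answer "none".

none

Checking pairwise contests:
C beats A 94–50.
A beats D 78–66.
E beats C 90–54.
A beats B 78–66.
A beats E 77–67.
E beats F 94–50.
Every option loses at least one head-to-head, so there is no Condorcet winner.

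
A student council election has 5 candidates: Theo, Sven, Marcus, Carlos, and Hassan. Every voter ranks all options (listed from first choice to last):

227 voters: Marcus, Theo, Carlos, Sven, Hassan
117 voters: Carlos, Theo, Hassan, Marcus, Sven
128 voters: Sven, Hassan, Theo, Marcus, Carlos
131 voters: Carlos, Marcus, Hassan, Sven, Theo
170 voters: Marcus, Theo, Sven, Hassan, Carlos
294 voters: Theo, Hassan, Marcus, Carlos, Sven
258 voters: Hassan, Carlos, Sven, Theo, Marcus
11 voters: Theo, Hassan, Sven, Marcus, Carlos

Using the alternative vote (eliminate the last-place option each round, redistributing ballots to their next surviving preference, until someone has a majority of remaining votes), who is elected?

Theo

Round 1: Theo 305, Sven 128, Marcus 397, Carlos 248, Hassan 258. Eliminate Sven.
Round 2: Theo 305, Marcus 397, Carlos 248, Hassan 386. Eliminate Carlos.
Round 3: Theo 422, Marcus 528, Hassan 386. Eliminate Hassan.
Round 4: Theo 808, Marcus 528. Theo has a majority.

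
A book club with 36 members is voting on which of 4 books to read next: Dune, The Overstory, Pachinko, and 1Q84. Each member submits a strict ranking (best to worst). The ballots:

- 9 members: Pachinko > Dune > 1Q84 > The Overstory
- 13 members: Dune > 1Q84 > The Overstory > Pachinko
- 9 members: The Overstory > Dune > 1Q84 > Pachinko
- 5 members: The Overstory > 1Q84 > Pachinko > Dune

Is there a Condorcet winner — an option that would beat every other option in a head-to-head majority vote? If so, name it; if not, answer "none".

Dune vs The Overstory: 22–14 for Dune.
Dune vs Pachinko: 22–14 for Dune.
Dune vs 1Q84: 31–5 for Dune.
Dune beats every other option head-to-head.

Dune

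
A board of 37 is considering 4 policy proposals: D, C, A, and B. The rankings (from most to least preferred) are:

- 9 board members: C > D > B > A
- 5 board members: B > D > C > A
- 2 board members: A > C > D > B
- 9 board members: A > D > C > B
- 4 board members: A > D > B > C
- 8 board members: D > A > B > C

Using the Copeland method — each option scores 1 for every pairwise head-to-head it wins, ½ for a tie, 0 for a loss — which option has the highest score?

D

D: beats C, A, and B → score 3.
C: beats B; loses to D and A → score 1.
A: beats C and B; loses to D → score 2.
B: loses to D, C, and A → score 0.
D has the best pairwise record.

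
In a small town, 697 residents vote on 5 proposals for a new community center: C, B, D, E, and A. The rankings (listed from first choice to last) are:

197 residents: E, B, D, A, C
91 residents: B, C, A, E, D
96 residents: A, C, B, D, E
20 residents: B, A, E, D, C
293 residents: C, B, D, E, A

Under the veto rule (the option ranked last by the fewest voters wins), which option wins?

Last-place votes: C 217, B 0, D 91, E 96, A 293.
B is ranked last by the fewest voters, so B wins.

B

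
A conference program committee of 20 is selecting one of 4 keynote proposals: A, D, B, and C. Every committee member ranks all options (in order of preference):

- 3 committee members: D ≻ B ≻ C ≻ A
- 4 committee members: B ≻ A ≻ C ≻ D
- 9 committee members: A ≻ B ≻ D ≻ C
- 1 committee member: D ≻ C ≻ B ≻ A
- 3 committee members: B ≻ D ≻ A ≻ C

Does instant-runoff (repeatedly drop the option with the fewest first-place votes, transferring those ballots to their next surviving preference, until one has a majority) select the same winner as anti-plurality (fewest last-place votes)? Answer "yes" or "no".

yes

Instant-runoff — R1 A 9, D 4, B 7, C 0 (C out); R2 A 9, D 4, B 7 (D out); R3 A 9, B 11 (B winner). Winner: B.
Anti-plurality — last-place votes: A 4, D 4, B 0, C 12. Winner: B.
The two methods agree.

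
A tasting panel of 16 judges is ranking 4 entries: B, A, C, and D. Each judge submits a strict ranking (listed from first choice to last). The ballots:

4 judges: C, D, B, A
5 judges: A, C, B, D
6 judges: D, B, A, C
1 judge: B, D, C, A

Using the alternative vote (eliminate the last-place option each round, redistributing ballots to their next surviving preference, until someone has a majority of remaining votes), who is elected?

Round 1: B 1, A 5, C 4, D 6. Eliminate B.
Round 2: A 5, C 4, D 7. Eliminate C.
Round 3: A 5, D 11. D has a majority.

D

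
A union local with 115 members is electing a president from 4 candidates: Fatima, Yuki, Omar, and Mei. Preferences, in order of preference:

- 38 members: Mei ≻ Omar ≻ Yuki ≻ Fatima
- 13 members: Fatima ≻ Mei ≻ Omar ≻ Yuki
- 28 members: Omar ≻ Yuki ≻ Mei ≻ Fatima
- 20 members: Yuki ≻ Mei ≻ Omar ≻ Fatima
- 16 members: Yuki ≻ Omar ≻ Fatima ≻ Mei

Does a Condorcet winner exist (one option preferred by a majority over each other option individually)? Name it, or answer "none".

Checking pairwise contests:
Yuki beats Fatima 102–13.
Omar beats Yuki 79–36.
Mei beats Omar 71–44.
Yuki beats Mei 64–51.
Every option loses at least one head-to-head, so there is no Condorcet winner.

none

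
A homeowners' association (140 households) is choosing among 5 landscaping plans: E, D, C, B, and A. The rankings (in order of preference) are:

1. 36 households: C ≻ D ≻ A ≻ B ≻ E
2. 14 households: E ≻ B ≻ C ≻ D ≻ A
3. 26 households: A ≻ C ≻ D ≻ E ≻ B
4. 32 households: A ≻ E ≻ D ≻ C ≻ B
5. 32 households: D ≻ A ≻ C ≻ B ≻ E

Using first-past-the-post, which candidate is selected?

First-place votes: E 14, D 32, C 36, B 0, A 58.
A has the most first-place votes.

A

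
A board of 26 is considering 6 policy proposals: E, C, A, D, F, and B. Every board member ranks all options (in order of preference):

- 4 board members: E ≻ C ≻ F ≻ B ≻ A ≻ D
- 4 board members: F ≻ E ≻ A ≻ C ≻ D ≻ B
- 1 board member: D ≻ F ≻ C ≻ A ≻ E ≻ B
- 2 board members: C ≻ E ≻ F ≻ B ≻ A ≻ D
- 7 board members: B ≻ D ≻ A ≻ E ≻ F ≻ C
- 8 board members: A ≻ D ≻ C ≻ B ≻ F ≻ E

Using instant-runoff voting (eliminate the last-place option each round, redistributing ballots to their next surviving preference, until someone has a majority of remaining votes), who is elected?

Round 1: E 4, C 2, A 8, D 1, F 4, B 7. Eliminate D.
Round 2: E 4, C 2, A 8, F 5, B 7. Eliminate C.
Round 3: E 6, A 8, F 5, B 7. Eliminate F.
Round 4: E 10, A 9, B 7. Eliminate B.
Round 5: E 10, A 16. A has a majority.

A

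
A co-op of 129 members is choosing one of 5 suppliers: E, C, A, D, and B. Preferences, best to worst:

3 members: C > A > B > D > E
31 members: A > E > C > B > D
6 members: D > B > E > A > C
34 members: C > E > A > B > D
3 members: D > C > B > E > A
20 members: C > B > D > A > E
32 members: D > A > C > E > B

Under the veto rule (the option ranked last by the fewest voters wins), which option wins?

A

Last-place votes: E 23, C 6, A 3, D 65, B 32.
A is ranked last by the fewest voters, so A wins.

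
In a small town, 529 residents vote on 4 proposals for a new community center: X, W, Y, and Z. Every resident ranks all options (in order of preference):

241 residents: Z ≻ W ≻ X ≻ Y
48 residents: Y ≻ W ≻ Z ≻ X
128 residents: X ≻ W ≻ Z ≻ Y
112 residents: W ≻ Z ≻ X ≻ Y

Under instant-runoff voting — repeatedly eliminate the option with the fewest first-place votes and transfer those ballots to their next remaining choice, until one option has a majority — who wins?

W

Round 1: X 128, W 112, Y 48, Z 241. Eliminate Y.
Round 2: X 128, W 160, Z 241. Eliminate X.
Round 3: W 288, Z 241. W has a majority.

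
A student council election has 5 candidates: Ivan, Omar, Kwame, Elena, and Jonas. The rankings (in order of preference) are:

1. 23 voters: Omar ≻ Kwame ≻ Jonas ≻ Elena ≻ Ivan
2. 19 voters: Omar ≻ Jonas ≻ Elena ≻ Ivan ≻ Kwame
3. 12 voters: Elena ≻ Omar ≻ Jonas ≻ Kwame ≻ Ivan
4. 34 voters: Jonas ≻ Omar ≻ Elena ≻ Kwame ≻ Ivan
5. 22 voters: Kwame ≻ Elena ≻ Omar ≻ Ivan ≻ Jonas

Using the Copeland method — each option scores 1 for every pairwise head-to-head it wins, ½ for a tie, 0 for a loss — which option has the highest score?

Omar

Ivan: loses to Omar, Kwame, Elena, and Jonas → score 0.
Omar: beats Ivan, Kwame, Elena, and Jonas → score 4.
Kwame: beats Ivan; loses to Omar, Elena, and Jonas → score 1.
Elena: beats Ivan and Kwame; loses to Omar and Jonas → score 2.
Jonas: beats Ivan, Kwame, and Elena; loses to Omar → score 3.
Omar has the best pairwise record.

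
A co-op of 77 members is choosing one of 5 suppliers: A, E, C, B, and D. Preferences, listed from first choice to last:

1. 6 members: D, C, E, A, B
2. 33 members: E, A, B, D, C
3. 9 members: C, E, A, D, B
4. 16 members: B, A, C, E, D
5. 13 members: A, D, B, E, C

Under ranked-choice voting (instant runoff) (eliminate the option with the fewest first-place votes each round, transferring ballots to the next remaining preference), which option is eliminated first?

Round 1: A 13, E 33, C 9, B 16, D 6. Eliminate D.

D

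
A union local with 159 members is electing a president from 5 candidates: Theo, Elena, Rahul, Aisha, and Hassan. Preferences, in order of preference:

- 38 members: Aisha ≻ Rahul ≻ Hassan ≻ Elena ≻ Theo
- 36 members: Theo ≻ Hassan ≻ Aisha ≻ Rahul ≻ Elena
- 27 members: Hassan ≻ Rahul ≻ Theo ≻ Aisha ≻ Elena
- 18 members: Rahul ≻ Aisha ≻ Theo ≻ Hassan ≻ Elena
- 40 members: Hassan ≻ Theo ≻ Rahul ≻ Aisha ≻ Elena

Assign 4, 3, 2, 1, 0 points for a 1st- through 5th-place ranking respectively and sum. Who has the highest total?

Theo: 38·0 + 36·4 + 27·2 + 18·2 + 40·3 = 354
Elena: 38·1 + 36·0 + 27·0 + 18·0 + 40·0 = 38
Rahul: 38·3 + 36·1 + 27·3 + 18·4 + 40·2 = 383
Aisha: 38·4 + 36·2 + 27·1 + 18·3 + 40·1 = 345
Hassan: 38·2 + 36·3 + 27·4 + 18·1 + 40·4 = 470
Hassan has the highest Borda score (470).

Hassan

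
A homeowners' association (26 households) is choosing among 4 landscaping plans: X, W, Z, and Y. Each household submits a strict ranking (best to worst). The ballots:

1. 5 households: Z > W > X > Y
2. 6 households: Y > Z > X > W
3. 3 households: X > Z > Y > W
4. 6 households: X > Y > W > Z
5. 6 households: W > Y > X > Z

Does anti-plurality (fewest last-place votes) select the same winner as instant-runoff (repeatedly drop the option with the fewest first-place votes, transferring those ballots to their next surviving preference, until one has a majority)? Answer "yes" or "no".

Anti-plurality — last-place votes: X 0, W 9, Z 12, Y 5. Winner: X.
Instant-runoff — R1 X 9, W 6, Z 5, Y 6 (Z out); R2 X 9, W 11, Y 6 (Y out); R3 X 15, W 11 (X winner). Winner: X.
The two methods agree.

yes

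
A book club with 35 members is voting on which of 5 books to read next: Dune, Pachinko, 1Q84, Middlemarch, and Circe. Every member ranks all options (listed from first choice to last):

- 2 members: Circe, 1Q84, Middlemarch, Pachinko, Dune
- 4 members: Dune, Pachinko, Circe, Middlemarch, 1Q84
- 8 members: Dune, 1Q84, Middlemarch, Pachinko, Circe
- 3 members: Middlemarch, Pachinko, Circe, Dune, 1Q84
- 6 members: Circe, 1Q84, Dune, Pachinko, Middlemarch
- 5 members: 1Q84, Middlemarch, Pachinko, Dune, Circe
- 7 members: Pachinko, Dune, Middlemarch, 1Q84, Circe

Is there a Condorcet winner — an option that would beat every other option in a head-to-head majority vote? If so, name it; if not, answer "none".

Dune vs Pachinko: 18–17 for Dune.
Dune vs 1Q84: 22–13 for Dune.
Dune vs Middlemarch: 25–10 for Dune.
Dune vs Circe: 24–11 for Dune.
Dune beats every other option head-to-head.

Dune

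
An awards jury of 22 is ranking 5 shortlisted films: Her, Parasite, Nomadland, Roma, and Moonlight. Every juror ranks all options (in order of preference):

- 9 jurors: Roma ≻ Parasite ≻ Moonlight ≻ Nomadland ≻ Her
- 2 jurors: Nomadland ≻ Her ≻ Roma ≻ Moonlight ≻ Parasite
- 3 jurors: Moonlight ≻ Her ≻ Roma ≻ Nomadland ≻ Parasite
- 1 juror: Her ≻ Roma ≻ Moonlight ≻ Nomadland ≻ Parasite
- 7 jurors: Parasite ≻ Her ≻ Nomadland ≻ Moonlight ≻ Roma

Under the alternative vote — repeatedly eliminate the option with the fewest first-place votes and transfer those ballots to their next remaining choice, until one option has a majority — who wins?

Roma

Round 1: Her 1, Parasite 7, Nomadland 2, Roma 9, Moonlight 3. Eliminate Her.
Round 2: Parasite 7, Nomadland 2, Roma 10, Moonlight 3. Eliminate Nomadland.
Round 3: Parasite 7, Roma 12, Moonlight 3. Roma has a majority.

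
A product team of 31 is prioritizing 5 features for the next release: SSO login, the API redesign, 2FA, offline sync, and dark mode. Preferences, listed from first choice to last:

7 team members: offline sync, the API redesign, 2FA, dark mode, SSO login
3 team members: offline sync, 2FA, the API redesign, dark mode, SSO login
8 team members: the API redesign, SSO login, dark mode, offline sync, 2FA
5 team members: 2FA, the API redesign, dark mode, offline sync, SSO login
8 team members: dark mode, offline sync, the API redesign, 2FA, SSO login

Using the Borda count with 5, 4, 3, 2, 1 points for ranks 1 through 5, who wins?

SSO login: 7·1 + 3·1 + 8·4 + 5·1 + 8·1 = 55
the API redesign: 7·4 + 3·3 + 8·5 + 5·4 + 8·3 = 121
2FA: 7·3 + 3·4 + 8·1 + 5·5 + 8·2 = 82
offline sync: 7·5 + 3·5 + 8·2 + 5·2 + 8·4 = 108
dark mode: 7·2 + 3·2 + 8·3 + 5·3 + 8·5 = 99
the API redesign has the highest Borda score (121).

the API redesign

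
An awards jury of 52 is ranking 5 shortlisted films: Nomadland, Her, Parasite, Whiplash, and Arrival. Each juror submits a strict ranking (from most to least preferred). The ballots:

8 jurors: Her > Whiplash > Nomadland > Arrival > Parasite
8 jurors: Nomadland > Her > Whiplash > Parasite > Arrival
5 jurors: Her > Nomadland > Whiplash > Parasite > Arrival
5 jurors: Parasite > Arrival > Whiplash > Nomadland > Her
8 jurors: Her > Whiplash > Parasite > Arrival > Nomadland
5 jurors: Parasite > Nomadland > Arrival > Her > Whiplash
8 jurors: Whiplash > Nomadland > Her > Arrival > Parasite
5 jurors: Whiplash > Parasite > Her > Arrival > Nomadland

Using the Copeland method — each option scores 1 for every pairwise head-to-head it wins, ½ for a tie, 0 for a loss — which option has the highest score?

Her

Nomadland: beats Parasite and Arrival; ties Her; loses to Whiplash → score 2.5.
Her: beats Parasite, Whiplash, and Arrival; ties Nomadland → score 3.5.
Parasite: beats Arrival; loses to Nomadland, Her, and Whiplash → score 1.
Whiplash: beats Nomadland, Parasite, and Arrival; loses to Her → score 3.
Arrival: loses to Nomadland, Her, Parasite, and Whiplash → score 0.
Her has the best pairwise record.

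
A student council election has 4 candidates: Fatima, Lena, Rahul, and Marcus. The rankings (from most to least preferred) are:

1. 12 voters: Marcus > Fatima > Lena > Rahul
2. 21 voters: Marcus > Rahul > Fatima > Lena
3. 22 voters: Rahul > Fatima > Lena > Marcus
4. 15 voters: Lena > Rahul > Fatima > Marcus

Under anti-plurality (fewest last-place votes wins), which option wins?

Last-place votes: Fatima 0, Lena 21, Rahul 12, Marcus 37.
Fatima is ranked last by the fewest voters, so Fatima wins.

Fatima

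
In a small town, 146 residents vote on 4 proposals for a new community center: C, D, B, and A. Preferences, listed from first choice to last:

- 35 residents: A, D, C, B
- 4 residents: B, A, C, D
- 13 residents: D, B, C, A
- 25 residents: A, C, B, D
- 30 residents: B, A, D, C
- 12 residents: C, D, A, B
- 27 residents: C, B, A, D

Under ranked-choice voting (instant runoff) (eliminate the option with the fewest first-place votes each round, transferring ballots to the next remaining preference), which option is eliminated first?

Round 1: C 39, D 13, B 34, A 60. Eliminate D.

D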